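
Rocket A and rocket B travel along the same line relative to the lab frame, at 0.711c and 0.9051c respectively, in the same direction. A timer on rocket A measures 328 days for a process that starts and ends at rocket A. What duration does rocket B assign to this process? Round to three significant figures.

391 days

Speed of rocket A in rocket B's frame: u = (v_A − v_B)/(1 − v_A v_B/c²) = (0.711 − 0.9051)/(1 − 0.711×0.9051) = −0.1941/0.3564739 = −0.5445; |u| = 0.5445c.
γ for this relative speed: γ = 1/√(1 − 0.29648) = 1.1922.
The clock on rocket A records proper time, so rocket B measures Δt = γΔτ = 1.1922 × 328 = 391 days.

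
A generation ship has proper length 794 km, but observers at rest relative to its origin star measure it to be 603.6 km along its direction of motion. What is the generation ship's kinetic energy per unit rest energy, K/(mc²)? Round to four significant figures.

0.3154

γ = L₀/L = 794/603.6 = 1.31544.
K/(mc²) = γ − 1 = 1.31544 − 1 = 0.3154.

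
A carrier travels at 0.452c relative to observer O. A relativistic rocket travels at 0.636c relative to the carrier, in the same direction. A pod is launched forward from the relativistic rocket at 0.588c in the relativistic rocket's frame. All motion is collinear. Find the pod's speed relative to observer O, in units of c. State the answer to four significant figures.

0.9574c

Compose velocities in two stages. Stage 1 (into S'): u₁ = (0.588+0.636)/(1+0.588×0.636) = 0.89085.
Stage 2 (into S): u = (0.89085+0.452)/(1+0.89085×0.452) = 0.95736, so the speed is 0.9574c.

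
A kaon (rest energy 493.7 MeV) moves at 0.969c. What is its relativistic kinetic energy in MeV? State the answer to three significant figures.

With β = 0.969, γ = 1/√(1 − 0.969²) = 1/√0.061039 = 4.0476.
Kinetic energy: K = (γ − 1)mc² = (4.0476 − 1) × 493.7 MeV = 3.0476 × 493.7 = 1500 MeV.

1500 MeV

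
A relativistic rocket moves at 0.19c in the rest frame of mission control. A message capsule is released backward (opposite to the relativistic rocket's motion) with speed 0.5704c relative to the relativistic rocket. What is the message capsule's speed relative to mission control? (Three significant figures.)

0.427c

In units of c, u = (u' + v)/(1 + u'v) with u' = −0.5704 and v = 0.19.
Numerator: −0.5704 + 0.19 = −0.3804. Denominator: 1 + (−0.5704)(0.19) = 0.891624.
u = −0.3804/0.891624 = −0.42664, so the speed is 0.427c.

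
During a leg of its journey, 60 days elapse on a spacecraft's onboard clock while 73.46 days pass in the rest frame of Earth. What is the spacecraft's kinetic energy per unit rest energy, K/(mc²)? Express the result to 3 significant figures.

The time-dilation ratio gives γ = 73.46/60 = 1.22433.
K/(mc²) = γ − 1 = 1.22433 − 1 = 0.224.

0.224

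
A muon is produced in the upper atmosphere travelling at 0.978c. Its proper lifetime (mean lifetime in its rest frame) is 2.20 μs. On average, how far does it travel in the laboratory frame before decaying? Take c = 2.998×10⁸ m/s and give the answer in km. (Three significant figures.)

β² = 0.956484, so γ = 1/√0.043516 = 4.7938.
Lab-frame lifetime: Δt = γτ = 4.7938 × 2.20 μs = 10.546 μs.
Distance: d = vΔt = 0.978 × 2.998×10⁸ m/s × 1.0546×10^-5 s = 3090 m = 3.09 km.

3.09 km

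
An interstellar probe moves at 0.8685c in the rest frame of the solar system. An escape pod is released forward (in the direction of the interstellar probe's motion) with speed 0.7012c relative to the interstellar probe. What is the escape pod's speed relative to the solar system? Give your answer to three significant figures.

Relativistic velocity addition: u = (u' + v)/(1 + u'v/c²), with u' = 0.7012c and v = 0.8685c.
Numerator: 0.7012 + 0.8685 = 1.5697. Denominator: 1 + (0.7012)(0.8685) = 1.6089922.
u = 1.5697/1.6089922 = 0.97558, so the speed is 0.976c.

0.976c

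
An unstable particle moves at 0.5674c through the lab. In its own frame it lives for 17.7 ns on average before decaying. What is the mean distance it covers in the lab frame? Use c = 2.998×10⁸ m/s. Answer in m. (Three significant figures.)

3.66 m

γ = 1/√(1 − β²) = 1/√(1 − 0.32194276) = 1/√0.67805724 = 1/0.823442 = 1.2144.
Lab-frame lifetime: Δt = γτ = 1.2144 × 17.7 ns = 21.495 ns.
Distance: d = vΔt = 0.5674 × 2.998×10⁸ m/s × 2.1495×10^-8 s = 3.66 m.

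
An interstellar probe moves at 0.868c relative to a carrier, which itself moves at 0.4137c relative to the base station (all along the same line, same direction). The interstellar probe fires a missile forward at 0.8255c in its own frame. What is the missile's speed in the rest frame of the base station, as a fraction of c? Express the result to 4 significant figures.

0.9944c

First combine the missile and interstellar probe (S''→S'): u₁ = (0.8255 + 0.868)/(1 + 0.8255×0.868) = 1.6935/1.716534 = 0.98658.
Then combine with the carrier (S'→S): u = (0.98658 + 0.4137)/(1 + 0.98658×0.4137) = 1.40028/1.408148146 = 0.99441.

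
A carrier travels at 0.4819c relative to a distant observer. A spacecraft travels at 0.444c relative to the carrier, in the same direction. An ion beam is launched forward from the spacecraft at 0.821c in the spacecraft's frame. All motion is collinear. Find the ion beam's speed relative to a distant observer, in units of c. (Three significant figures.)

0.974c

First combine the ion beam and spacecraft (S''→S'): u₁ = (0.821 + 0.444)/(1 + 0.821×0.444) = 1.265/1.364524 = 0.92706.
Then combine with the carrier (S'→S): u = (0.92706 + 0.4819)/(1 + 0.92706×0.4819) = 1.40896/1.446750214 = 0.97388.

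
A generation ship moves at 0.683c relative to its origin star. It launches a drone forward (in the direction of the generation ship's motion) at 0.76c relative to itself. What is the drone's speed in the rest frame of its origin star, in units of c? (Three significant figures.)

0.950c

In units of c, u = (u' + v)/(1 + u'v) with u' = 0.76 and v = 0.683.
Numerator: 0.76 + 0.683 = 1.443. Denominator: 1 + (0.76)(0.683) = 1.51908.
u = 1.443/1.51908 = 0.94992, so the speed is 0.950c.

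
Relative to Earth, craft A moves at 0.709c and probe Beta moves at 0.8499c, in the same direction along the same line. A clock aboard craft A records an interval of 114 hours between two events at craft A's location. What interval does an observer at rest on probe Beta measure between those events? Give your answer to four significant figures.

Speed of craft A in probe Beta's frame: u = (v_A − v_B)/(1 − v_A v_B/c²) = (0.709 − 0.8499)/(1 − 0.709×0.8499) = −0.1409/0.3974209 = −0.35454; |u| = 0.35454c.
At |u| = 0.35454c, γ = (1 − 0.125699)^(−1/2) = 1.0695.
The clock on craft A records proper time, so probe Beta measures Δt = γΔτ = 1.0695 × 114 = 121.9 hours.

121.9 hours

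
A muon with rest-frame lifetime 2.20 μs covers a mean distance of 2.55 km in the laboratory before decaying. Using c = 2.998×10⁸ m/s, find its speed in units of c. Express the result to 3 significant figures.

d = βγcτ ⇒ βγ = d/(cτ) = 2550 m / (659.56 m) = 3.8662.
β = (βγ)/√(1+(βγ)²) = 3.8662/√15.9475 = 0.968.

0.968c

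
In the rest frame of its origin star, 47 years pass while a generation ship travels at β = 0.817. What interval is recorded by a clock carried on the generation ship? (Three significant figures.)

γ = 1/√(1 − β²) = 1/√(1 − 0.667489) = 1/√0.332511 = 1/0.576638 = 1.7342.
The moving clock records proper time: Δτ = Δt/γ = 47/1.7342 = 27.1 years.

27.1 years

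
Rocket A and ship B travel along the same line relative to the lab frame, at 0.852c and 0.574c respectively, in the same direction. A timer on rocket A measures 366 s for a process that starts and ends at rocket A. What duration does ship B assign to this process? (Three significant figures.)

436 s

Transform rocket A's velocity into ship B's frame: (0.852 − 0.574)/(1 − 0.852·0.574) = 0.278/0.510952, so the relative speed is 0.54408c.
γ for this relative speed: γ = 1/√(1 − 0.296023) = 1.1918.
The clock on rocket A records proper time, so ship B measures Δt = γΔτ = 1.1918 × 366 = 436 s.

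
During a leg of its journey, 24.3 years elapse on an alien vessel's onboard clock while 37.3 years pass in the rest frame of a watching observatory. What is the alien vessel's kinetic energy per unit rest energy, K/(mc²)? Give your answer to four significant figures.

0.5350

From Δt = γΔτ: γ = 37.3/24.3 = 1.53498.
Since K = (γ−1)mc², K/(mc²) = 1.53498 − 1 = 0.5350.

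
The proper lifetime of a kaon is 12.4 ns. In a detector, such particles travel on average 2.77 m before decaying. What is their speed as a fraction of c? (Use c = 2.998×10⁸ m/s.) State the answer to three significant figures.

0.597c

d = βγcτ ⇒ βγ = d/(cτ) = 2.770 m / (3.71752 m) = 0.74512.
β = (βγ)/√(1+(βγ)²) = 0.74512/√1.555204 = 0.597.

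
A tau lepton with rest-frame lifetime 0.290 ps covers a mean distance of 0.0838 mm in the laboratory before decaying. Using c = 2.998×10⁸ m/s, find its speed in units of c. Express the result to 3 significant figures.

d = βγcτ ⇒ βγ = d/(cτ) = 8.380×10^-5 m / (8.6942×10^-5 m) = 0.96386.
β = (βγ)/√(1+(βγ)²) = 0.96386/√1.929026 = 0.694.

0.694c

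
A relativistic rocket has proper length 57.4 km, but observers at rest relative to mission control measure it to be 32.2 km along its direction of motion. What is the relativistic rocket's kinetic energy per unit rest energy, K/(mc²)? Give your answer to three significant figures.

Length contraction gives γ = L₀/L = 57.4/32.2 = 1.78261.
Since K = (γ−1)mc², K/(mc²) = 1.78261 − 1 = 0.783.

0.783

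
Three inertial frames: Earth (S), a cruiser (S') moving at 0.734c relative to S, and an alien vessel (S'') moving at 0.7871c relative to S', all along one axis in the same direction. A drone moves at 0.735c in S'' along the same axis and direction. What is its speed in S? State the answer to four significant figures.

0.9944c

Compose velocities in two stages. Stage 1 (into S'): u₁ = (0.735+0.7871)/(1+0.735×0.7871) = 0.96426.
Stage 2 (into S): u = (0.96426+0.734)/(1+0.96426×0.734) = 0.99443, so the speed is 0.9944c.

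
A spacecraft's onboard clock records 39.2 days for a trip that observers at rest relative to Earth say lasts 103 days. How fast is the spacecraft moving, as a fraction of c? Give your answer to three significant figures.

γ = Δt/Δτ = 103/39.2 = 2.6276.
β = √(1 − 1/γ²) = √(1 − 0.144838) = √0.855162 = 0.925.

0.925c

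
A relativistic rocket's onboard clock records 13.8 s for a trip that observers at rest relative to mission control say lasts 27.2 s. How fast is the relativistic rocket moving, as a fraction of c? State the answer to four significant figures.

γ = Δt/Δτ = 27.2/13.8 = 1.971.
β = √(1 − 1/γ²) = √(1 − 0.257411) = √0.742589 = 0.8617.

0.8617c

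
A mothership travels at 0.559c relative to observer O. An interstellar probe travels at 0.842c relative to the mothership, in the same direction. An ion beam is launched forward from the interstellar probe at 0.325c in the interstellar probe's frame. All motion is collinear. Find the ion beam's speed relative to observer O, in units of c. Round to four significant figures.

0.9756c

First combine the ion beam and interstellar probe (S''→S'): u₁ = (0.325 + 0.842)/(1 + 0.325×0.842) = 1.167/1.27365 = 0.91626.
Then combine with the mothership (S'→S): u = (0.91626 + 0.559)/(1 + 0.91626×0.559) = 1.47526/1.51218934 = 0.97558.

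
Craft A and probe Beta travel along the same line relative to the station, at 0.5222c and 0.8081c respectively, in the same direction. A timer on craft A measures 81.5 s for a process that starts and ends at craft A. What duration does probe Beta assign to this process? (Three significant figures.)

Speed of craft A in probe Beta's frame: u = (v_A − v_B)/(1 − v_A v_B/c²) = (0.5222 − 0.8081)/(1 − 0.5222×0.8081) = −0.2859/0.57801018 = −0.49463; |u| = 0.49463c.
γ for this relative speed: γ = 1/√(1 − 0.244659) = 1.1506.
The clock on craft A records proper time, so probe Beta measures Δt = γΔτ = 1.1506 × 81.5 = 93.8 s.

93.8 s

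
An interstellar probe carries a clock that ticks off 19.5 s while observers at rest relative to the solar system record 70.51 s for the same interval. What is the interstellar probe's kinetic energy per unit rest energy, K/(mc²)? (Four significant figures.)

From Δt = γΔτ: γ = 70.51/19.5 = 3.6159.
Since K = (γ−1)mc², K/(mc²) = 3.6159 − 1 = 2.616.

2.616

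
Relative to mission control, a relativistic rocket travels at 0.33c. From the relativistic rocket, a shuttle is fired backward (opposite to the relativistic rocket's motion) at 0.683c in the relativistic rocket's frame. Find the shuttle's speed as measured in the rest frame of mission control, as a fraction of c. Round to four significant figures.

0.4557c

In units of c, u = (u' + v)/(1 + u'v) with u' = −0.683 and v = 0.33.
Numerator: −0.683 + 0.33 = −0.353. Denominator: 1 + (−0.683)(0.33) = 0.77461.
u = −0.353/0.77461 = −0.45571, so the speed is 0.4557c.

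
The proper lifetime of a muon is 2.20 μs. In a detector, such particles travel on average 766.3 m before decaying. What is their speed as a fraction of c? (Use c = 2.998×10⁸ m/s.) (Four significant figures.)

Lab distance = (lab lifetime)·v = γτ·βc, so βγ = d/(cτ) = 766.3/(2.998×10⁸ × 2.200×10^-6) = 1.1618.
With βγ = 1.1618: γ² = 1 + (βγ)² = 2.34978, and β = (βγ)/γ = 1.1618/1.5329 = 0.7579.

0.7579c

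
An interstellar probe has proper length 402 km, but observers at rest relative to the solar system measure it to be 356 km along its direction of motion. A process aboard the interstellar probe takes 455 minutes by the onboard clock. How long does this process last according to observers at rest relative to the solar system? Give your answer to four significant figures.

γ = L₀/L = 402/356 = 1.12921.
Δt = γΔτ = 1.12921 × 455 = 513.8 minutes.

513.8 minutes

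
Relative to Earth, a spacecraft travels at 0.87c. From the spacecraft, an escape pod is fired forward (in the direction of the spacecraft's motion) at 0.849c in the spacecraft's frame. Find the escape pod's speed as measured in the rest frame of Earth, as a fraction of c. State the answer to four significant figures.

0.9887c

Relativistic velocity addition: u = (u' + v)/(1 + u'v/c²), with u' = 0.849c and v = 0.87c.
Numerator: 0.849 + 0.87 = 1.719. Denominator: 1 + (0.849)(0.87) = 1.73863.
u = 1.719/1.73863 = 0.98871, so the speed is 0.9887c.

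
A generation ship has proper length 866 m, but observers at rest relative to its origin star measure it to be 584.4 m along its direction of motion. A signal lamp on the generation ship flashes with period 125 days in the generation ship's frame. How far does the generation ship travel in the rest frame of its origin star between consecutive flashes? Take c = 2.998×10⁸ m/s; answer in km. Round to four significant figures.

3.541×10^12 km

Length contraction gives γ = L₀/L = 866/584.4 = 1.48186.
β = √(1 − 1/γ²) = 0.73798. Lab-frame period = γτ = 1.48186×125 days = 185.23 days. Distance = βc × γτ = 0.73798 × 2.998×10⁸ m/s × 16003872 s = 3.5408×10^15 m = 3.541×10^12 km.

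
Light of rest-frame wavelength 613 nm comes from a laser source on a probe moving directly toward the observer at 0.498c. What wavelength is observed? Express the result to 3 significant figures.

Relativistic Doppler for wavelength: λ_obs = λ_src · √((1−β)/(1+β)).
With β = 0.498: factor = √(0.502/1.498) = 0.57889.
λ_obs = 613 × 0.57889 = 355 nm.

355 nm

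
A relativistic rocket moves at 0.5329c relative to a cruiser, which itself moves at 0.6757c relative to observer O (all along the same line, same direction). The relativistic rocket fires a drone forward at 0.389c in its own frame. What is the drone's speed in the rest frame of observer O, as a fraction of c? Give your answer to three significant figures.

First combine the drone and relativistic rocket (S''→S'): u₁ = (0.389 + 0.5329)/(1 + 0.389×0.5329) = 0.9219/1.2072981 = 0.76361.
Then combine with the cruiser (S'→S): u = (0.76361 + 0.6757)/(1 + 0.76361×0.6757) = 1.43931/1.515971277 = 0.94943.

0.949c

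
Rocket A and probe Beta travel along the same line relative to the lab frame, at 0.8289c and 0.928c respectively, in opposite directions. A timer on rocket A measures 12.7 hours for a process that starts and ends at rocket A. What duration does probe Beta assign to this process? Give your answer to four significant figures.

107.8 hours

Speed of rocket A in probe Beta's frame: u = (v_A + v_B)/(1 + v_A v_B/c²) = (0.8289 + 0.928)/(1 + 0.8289×0.928) = 1.7569/1.7692192 = 0.99304; |u| = 0.99304c.
γ for this relative speed: γ = 1/√(1 − 0.986128) = 8.4904.
The clock on rocket A records proper time, so probe Beta measures Δt = γΔτ = 8.4904 × 12.7 = 107.8 hours.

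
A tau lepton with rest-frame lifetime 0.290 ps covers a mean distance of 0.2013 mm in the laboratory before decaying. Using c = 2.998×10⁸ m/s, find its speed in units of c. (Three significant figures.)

Let x = d/(cτ) = 2.013×10^-4 m / (2.998×10⁸ m/s × 2.900×10^-13 s) = 2.3153. Since d = βγcτ, x = βγ = β/√(1−β²).
Solving: β² = x²/(1+x²) = 5.36061/6.36061 = 0.842782, so β = 0.918.

0.918c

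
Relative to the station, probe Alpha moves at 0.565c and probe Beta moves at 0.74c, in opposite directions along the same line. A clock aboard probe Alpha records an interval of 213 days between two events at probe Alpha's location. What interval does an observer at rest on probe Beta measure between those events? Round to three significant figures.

Speed of probe Alpha in probe Beta's frame: u = (v_A + v_B)/(1 + v_A v_B/c²) = (0.565 + 0.74)/(1 + 0.565×0.74) = 1.305/1.4181 = 0.92025; |u| = 0.92025c.
At |u| = 0.92025c, γ = (1 − 0.84686)^(−1/2) = 2.5554.
Probe Alpha's interval is proper; time dilation gives Δt_B = γΔτ = 2.5554 × 213 days = 544 days.

544 days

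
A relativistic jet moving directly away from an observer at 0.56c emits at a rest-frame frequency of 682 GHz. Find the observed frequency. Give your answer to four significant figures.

362.2 GHz

Relativistic Doppler (source moving away): f_obs = f_src · √((1−β)/(1+β)).
With β = 0.56: factor = √(0.44/1.56) = 0.53109.
f_obs = 682 × 0.53109 = 362.2 GHz.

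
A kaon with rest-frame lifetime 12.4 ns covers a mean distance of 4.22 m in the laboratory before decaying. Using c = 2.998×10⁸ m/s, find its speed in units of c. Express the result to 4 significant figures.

0.7504c

Lab distance = (lab lifetime)·v = γτ·βc, so βγ = d/(cτ) = 4.220/(2.998×10⁸ × 1.240×10^-8) = 1.1352.
With βγ = 1.1352: γ² = 1 + (βγ)² = 2.28868, and β = (βγ)/γ = 1.1352/1.51284 = 0.7504.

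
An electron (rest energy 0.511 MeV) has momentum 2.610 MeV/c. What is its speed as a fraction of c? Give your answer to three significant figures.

pc/(mc²) = 2.610/0.511 = 5.1076 = βγ = β/√(1−β²).
So β² = x²/(1 + x²) with x = 5.1076: x² = 26.0876, β² = 26.0876/27.0876 = 0.963083, β = 0.981.

0.981c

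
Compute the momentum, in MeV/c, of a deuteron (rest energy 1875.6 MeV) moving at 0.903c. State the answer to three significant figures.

With β = 0.903, γ = 1/√(1 − 0.903²) = 1/√0.184591 = 2.3275.
Momentum: p = γβ·mc = 2.3275 × 0.903 × 1875.6 MeV/c = 3940 MeV/c.

3940 MeV/c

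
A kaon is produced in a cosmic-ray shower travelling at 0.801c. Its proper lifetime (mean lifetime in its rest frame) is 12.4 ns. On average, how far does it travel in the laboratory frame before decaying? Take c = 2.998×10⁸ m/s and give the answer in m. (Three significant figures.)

4.97 m

γ = 1/√(1 − β²) = 1/√(1 − 0.641601) = 1/√0.358399 = 1/0.598664 = 1.6704.
Lab-frame lifetime: Δt = γτ = 1.6704 × 12.4 ns = 20.713 ns.
Distance: d = vΔt = 0.801 × 2.998×10⁸ m/s × 2.0713×10^-8 s = 4.97 m.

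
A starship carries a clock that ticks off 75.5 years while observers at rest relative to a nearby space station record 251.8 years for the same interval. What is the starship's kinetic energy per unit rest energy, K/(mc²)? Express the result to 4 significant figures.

From Δt = γΔτ: γ = 251.8/75.5 = 3.3351.
Since K = (γ−1)mc², K/(mc²) = 3.3351 − 1 = 2.335.

2.335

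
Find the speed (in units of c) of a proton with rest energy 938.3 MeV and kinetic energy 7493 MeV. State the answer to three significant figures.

K = (γ−1)mc², so γ = 1 + 7493/938.3 = 8.9857.
Then v/c = √(1 − γ⁻²) = √(1 − 0.012385) = √0.987615 = 0.994.

0.994c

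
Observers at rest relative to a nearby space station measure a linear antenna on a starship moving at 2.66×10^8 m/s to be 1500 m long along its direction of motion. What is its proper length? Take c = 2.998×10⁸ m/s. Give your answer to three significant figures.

β = v/c = (2.66×10^8 m/s)/(2.998×10⁸ m/s) = 0.887258.
γ = 1/√(1 − β²) = 1/√(1 − 0.7872268) = 1/√0.2127732 = 1/0.461273 = 2.1679.
Proper length: L₀ = γ·L = 2.1679 × 1500 = 3250 m.

3250 m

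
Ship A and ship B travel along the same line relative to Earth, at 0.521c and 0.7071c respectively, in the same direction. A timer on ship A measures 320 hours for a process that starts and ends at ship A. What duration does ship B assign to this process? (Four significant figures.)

The velocity of ship A relative to ship B is (0.521 − 0.7071)c / (1 − 0.521×0.7071) = −0.29465c; relative speed 0.29465c.
At |u| = 0.29465c, γ = (1 − 0.0868186)^(−1/2) = 1.0465.
The clock on ship A records proper time, so ship B measures Δt = γΔτ = 1.0465 × 320 = 334.9 hours.

334.9 hours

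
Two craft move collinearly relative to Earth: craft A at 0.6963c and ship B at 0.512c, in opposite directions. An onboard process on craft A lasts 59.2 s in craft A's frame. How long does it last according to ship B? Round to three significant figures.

Speed of craft A in ship B's frame: u = (v_A + v_B)/(1 + v_A v_B/c²) = (0.6963 + 0.512)/(1 + 0.6963×0.512) = 1.2083/1.3565056 = 0.89074; |u| = 0.89074c.
At |u| = 0.89074c, γ = (1 − 0.793418)^(−1/2) = 2.2002.
Craft A's interval is proper; time dilation gives Δt_B = γΔτ = 2.2002 × 59.2 s = 130 s.

130 s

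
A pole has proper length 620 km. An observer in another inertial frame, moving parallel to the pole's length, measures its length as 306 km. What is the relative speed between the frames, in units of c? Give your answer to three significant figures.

Length contraction gives γ = L₀/L = 620/306 = 2.0261.
β = √(1 − 1/γ²) = √0.756399 = 0.870.

0.870c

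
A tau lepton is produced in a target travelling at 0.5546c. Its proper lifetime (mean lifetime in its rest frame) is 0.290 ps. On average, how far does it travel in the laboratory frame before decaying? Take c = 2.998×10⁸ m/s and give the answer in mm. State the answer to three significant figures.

0.0579 mm

With β = 0.5546, γ = 1/√(1 − 0.5546²) = 1/√0.69241884 = 1.2018.
Lab-frame lifetime: Δt = γτ = 1.2018 × 0.290 ps = 0.34852 ps.
Distance: d = vΔt = 0.5546 × 2.998×10⁸ m/s × 3.4852×10^-13 s = 5.79×10^-5 m = 0.0579 mm.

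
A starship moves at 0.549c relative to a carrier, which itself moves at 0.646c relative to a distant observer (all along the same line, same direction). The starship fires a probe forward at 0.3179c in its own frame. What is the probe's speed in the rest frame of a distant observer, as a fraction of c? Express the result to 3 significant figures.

First combine the probe and starship (S''→S'): u₁ = (0.3179 + 0.549)/(1 + 0.3179×0.549) = 0.8669/1.1745271 = 0.73808.
Then combine with the carrier (S'→S): u = (0.73808 + 0.646)/(1 + 0.73808×0.646) = 1.38408/1.47679968 = 0.93722.

0.937c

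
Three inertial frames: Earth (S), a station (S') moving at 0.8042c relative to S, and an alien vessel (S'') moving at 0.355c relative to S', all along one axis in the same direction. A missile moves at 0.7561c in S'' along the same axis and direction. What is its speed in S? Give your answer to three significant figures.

0.986c

First combine the missile and alien vessel (S''→S'): u₁ = (0.7561 + 0.355)/(1 + 0.7561×0.355) = 1.1111/1.2684155 = 0.87597.
Then combine with the station (S'→S): u = (0.87597 + 0.8042)/(1 + 0.87597×0.8042) = 1.68017/1.704455074 = 0.98575.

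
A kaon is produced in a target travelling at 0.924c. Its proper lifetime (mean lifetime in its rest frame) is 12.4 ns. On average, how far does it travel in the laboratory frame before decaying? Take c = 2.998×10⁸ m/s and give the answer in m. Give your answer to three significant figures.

γ = 1/√(1 − β²) = 1/√(1 − 0.853776) = 1/√0.146224 = 1/0.382392 = 2.6151.
Lab-frame lifetime: Δt = γτ = 2.6151 × 12.4 ns = 32.427 ns.
Distance: d = vΔt = 0.924 × 2.998×10⁸ m/s × 3.2427×10^-8 s = 8.98 m.

8.98 m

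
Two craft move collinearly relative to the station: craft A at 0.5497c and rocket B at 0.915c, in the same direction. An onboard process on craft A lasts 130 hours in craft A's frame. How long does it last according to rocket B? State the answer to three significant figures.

192 hours

Speed of craft A in rocket B's frame: u = (v_A − v_B)/(1 − v_A v_B/c²) = (0.5497 − 0.915)/(1 − 0.5497×0.915) = −0.3653/0.4970245 = −0.73497; |u| = 0.73497c.
γ for this relative speed: γ = 1/√(1 − 0.540181) = 1.4747.
The clock on craft A records proper time, so rocket B measures Δt = γΔτ = 1.4747 × 130 = 192 hours.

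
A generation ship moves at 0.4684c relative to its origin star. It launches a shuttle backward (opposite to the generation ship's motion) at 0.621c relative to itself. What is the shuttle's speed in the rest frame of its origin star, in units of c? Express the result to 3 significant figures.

In units of c, u = (u' + v)/(1 + u'v) with u' = −0.621 and v = 0.4684.
Numerator: −0.621 + 0.4684 = −0.1526. Denominator: 1 + (−0.621)(0.4684) = 0.7091236.
u = −0.1526/0.7091236 = −0.2152, so the speed is 0.215c.

0.215c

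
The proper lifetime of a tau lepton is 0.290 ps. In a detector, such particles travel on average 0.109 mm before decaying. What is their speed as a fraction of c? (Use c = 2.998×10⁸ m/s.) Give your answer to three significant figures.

d = βγcτ ⇒ βγ = d/(cτ) = 1.090×10^-4 m / (8.6942×10^-5 m) = 1.2537.
β = (βγ)/√(1+(βγ)²) = 1.2537/√2.57176 = 0.782.

0.782c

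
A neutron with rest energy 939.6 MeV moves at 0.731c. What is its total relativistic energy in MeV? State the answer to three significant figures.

γ = 1/√(1 − β²) = 1/√(1 − 0.534361) = 1/√0.465639 = 1/0.682377 = 1.4655.
Total energy: E = γmc² = 1.4655 × 939.6 MeV = 1380 MeV.

1380 MeV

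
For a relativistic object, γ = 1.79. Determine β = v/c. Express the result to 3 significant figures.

β = √(1 − 1/γ²) = √(1 − 1/3.2041) = √0.6879 = 0.829.

0.829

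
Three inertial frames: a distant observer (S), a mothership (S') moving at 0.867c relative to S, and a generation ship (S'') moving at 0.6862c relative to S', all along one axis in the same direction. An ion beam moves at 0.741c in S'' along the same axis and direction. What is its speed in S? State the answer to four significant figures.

Compose velocities in two stages. Stage 1 (into S'): u₁ = (0.741+0.6862)/(1+0.741×0.6862) = 0.94612.
Stage 2 (into S): u = (0.94612+0.867)/(1+0.94612×0.867) = 0.99606, so the speed is 0.9961c.

0.9961c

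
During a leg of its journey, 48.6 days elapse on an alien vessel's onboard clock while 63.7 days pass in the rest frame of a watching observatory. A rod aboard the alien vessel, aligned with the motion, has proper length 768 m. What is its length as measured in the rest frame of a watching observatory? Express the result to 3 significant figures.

From Δt = γΔτ: γ = 63.7/48.6 = 1.3107.
L = L₀/γ = 768/1.3107 = 586 m.

586 m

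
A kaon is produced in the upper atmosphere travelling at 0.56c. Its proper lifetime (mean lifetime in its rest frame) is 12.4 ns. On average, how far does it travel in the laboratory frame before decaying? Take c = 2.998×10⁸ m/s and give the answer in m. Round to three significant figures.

2.51 m

With β = 0.56, γ = 1/√(1 − 0.56²) = 1/√0.6864 = 1.207.
Lab-frame lifetime: Δt = γτ = 1.207 × 12.4 ns = 14.967 ns.
Distance: d = vΔt = 0.56 × 2.998×10⁸ m/s × 1.4967×10^-8 s = 2.51 m.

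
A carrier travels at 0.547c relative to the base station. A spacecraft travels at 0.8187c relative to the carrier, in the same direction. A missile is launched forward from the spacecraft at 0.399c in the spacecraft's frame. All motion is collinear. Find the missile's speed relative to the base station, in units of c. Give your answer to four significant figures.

First combine the missile and spacecraft (S''→S'): u₁ = (0.399 + 0.8187)/(1 + 0.399×0.8187) = 1.2177/1.3266613 = 0.91787.
Then combine with the carrier (S'→S): u = (0.91787 + 0.547)/(1 + 0.91787×0.547) = 1.46487/1.50207489 = 0.97523.

0.9752c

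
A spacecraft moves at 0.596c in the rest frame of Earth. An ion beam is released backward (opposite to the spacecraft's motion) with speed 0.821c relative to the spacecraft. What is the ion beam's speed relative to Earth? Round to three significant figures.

In units of c, u = (u' + v)/(1 + u'v) with u' = −0.821 and v = 0.596.
Numerator: −0.821 + 0.596 = −0.225. Denominator: 1 + (−0.821)(0.596) = 0.510684.
u = −0.225/0.510684 = −0.44059, so the speed is 0.441c.

0.441c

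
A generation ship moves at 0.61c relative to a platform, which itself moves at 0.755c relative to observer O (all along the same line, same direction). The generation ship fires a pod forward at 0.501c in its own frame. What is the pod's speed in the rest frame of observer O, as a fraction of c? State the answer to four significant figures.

Compose velocities in two stages. Stage 1 (into S'): u₁ = (0.501+0.61)/(1+0.501×0.61) = 0.85094.
Stage 2 (into S): u = (0.85094+0.755)/(1+0.85094×0.755) = 0.97777, so the speed is 0.9778c.

0.9778c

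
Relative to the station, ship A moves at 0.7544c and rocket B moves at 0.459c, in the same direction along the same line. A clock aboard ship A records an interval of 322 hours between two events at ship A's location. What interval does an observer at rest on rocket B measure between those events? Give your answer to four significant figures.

Transform ship A's velocity into rocket B's frame: (0.7544 − 0.459)/(1 − 0.7544·0.459) = 0.2954/0.6537304, so the relative speed is 0.45187c.
γ for this relative speed: γ = 1/√(1 − 0.204186) = 1.121.
The clock on ship A records proper time, so rocket B measures Δt = γΔτ = 1.121 × 322 = 361.0 hours.

361.0 hours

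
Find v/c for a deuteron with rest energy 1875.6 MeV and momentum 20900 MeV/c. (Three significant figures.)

0.996

pc/(mc²) = 20900/1875.6 = 11.143 = βγ = β/√(1−β²).
So β² = x²/(1 + x²) with x = 11.143: x² = 124.166, β² = 124.166/125.166 = 0.992011, β = 0.996.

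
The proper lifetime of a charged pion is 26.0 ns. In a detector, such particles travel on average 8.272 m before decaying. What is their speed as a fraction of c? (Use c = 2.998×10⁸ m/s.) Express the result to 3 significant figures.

0.728c

d = βγcτ ⇒ βγ = d/(cτ) = 8.272 m / (7.7948 m) = 1.0612.
β = (βγ)/√(1+(βγ)²) = 1.0612/√2.12615 = 0.728.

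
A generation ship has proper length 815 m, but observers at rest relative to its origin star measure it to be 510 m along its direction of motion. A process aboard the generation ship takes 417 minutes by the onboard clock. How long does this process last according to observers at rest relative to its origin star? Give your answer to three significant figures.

From L = L₀/γ: γ = 815/510 = 1.59804.
Δt = γΔτ = 1.59804 × 417 = 666 minutes.

666 minutes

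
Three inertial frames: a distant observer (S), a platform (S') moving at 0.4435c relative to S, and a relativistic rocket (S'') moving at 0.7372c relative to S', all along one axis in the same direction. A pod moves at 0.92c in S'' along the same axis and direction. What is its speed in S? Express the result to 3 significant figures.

0.995c

Apply u = (u'+v)/(1+u'v) twice. Pod in the platform frame: (0.92+0.7372)/(1+0.92·0.7372) = 1.6572/1.678224 = 0.98747c.
That velocity, transformed to the rest frame of a distant observer: (0.98747+0.4435)/(1+0.98747·0.4435) = 1.43097/1.437942945 = 0.99515c.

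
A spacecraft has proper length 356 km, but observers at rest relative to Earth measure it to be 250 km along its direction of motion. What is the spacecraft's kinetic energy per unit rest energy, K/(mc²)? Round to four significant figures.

From L = L₀/γ: γ = 356/250 = 1.424.
Since K = (γ−1)mc², K/(mc²) = 1.424 − 1 = 0.4240.

0.4240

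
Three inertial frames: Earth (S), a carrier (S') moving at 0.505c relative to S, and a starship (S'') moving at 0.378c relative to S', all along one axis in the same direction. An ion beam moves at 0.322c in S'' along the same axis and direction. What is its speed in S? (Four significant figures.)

0.8585c

First combine the ion beam and starship (S''→S'): u₁ = (0.322 + 0.378)/(1 + 0.322×0.378) = 0.7/1.121716 = 0.62404.
Then combine with the carrier (S'→S): u = (0.62404 + 0.505)/(1 + 0.62404×0.505) = 1.12904/1.3151402 = 0.85849.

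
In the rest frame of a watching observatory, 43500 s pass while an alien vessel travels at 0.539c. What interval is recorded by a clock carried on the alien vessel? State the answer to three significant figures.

36600 s

With β = 0.539, γ = 1/√(1 − 0.539²) = 1/√0.709479 = 1.1872.
The alien vessel's clock runs slow as seen from a watching observatory, so Δτ = Δt/γ = 43500/1.1872 = 36600 s.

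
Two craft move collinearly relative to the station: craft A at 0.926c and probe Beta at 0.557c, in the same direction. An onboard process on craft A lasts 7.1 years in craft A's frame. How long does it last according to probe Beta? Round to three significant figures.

11.0 years

Transform craft A's velocity into probe Beta's frame: (0.926 − 0.557)/(1 − 0.926·0.557) = 0.369/0.484218, so the relative speed is 0.76205c.
γ for this relative speed: γ = 1/√(1 − 0.58072) = 1.5444.
Craft A's interval is proper; time dilation gives Δt_B = γΔτ = 1.5444 × 7.1 years = 11.0 years.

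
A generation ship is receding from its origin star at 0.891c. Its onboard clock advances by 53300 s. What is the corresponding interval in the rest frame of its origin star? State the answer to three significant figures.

Lorentz factor: γ = (1 − 0.793881)^(−1/2) = 2.2026.
Time dilation: Δt = γ·Δτ = 2.2026 × 53300 = 1.17×10^5 s.

1.17×10^5 s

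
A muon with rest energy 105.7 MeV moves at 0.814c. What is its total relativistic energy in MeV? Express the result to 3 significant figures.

γ = 1/√(1 − β²) = 1/√(1 − 0.662596) = 1/√0.337404 = 1/0.580865 = 1.7216.
Total energy: E = γmc² = 1.7216 × 105.7 MeV = 182 MeV.

182 MeV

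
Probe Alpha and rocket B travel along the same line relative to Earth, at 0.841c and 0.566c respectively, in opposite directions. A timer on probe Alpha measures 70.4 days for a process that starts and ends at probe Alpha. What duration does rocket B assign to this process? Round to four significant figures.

The velocity of probe Alpha relative to rocket B is (0.841 + 0.566)c / (1 + 0.841×0.566) = 0.95325c; relative speed 0.95325c.
At |u| = 0.95325c, γ = (1 − 0.908686)^(−1/2) = 3.3093.
The clock on probe Alpha records proper time, so rocket B measures Δt = γΔτ = 3.3093 × 70.4 = 233.0 days.

233.0 days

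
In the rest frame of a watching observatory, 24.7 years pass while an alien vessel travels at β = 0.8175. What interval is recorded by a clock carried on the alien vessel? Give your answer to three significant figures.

Lorentz factor: γ = (1 − 0.66830625)^(−1/2) = 1.7363.
The moving clock records proper time: Δτ = Δt/γ = 24.7/1.7363 = 14.2 years.

14.2 years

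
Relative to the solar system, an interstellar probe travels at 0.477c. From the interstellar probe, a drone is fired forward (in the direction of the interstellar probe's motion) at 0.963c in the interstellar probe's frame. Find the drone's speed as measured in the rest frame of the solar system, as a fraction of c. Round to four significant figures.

0.9867c

Relativistic velocity addition: u = (u' + v)/(1 + u'v/c²), with u' = 0.963c and v = 0.477c.
Numerator: 0.963 + 0.477 = 1.44. Denominator: 1 + (0.963)(0.477) = 1.459351.
u = 1.44/1.459351 = 0.98674, so the speed is 0.9867c.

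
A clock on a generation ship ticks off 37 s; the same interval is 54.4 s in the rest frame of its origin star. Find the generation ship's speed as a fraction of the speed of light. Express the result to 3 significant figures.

γ = Δt/Δτ = 54.4/37 = 1.4703.
β = √(1 − 1/γ²) = √(1 − 0.462581) = √0.537419 = 0.733.

0.733c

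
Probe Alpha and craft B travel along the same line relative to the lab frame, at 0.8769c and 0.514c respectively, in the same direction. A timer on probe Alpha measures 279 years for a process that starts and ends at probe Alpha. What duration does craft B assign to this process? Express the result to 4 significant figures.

Transform probe Alpha's velocity into craft B's frame: (0.8769 − 0.514)/(1 − 0.8769·0.514) = 0.3629/0.5492734, so the relative speed is 0.66069c.
At |u| = 0.66069c, γ = (1 − 0.436511)^(−1/2) = 1.3322.
The clock on probe Alpha records proper time, so craft B measures Δt = γΔτ = 1.3322 × 279 = 371.7 years.

371.7 years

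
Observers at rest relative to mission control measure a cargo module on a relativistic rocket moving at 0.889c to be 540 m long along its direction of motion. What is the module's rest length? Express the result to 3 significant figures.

1180 m

With β = 0.889, γ = 1/√(1 − 0.889²) = 1/√0.209679 = 2.1838.
Proper length: L₀ = γ·L = 2.1838 × 540 = 1180 m.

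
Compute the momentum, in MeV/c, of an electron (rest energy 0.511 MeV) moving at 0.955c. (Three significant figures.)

γ = 1/√(1 − β²) = 1/√(1 − 0.912025) = 1/√0.087975 = 1/0.296606 = 3.3715.
Momentum: p = γβ·mc = 3.3715 × 0.955 × 0.511 MeV/c = 1.65 MeV/c.

1.65 MeV/c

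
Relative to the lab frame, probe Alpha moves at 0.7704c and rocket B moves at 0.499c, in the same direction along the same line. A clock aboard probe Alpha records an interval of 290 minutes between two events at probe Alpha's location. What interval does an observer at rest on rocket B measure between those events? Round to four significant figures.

The velocity of probe Alpha relative to rocket B is (0.7704 − 0.499)c / (1 − 0.7704×0.499) = 0.44089c; relative speed 0.44089c.
γ for this relative speed: γ = 1/√(1 − 0.194384) = 1.1141.
Probe Alpha's interval is proper; time dilation gives Δt_B = γΔτ = 1.1141 × 290 minutes = 323.1 minutes.

323.1 minutes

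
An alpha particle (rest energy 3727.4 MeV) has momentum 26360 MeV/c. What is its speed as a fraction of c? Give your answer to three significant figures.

0.990c

pc/(mc²) = 26360/3727.4 = 7.072 = βγ = β/√(1−β²).
So β² = x²/(1 + x²) with x = 7.072: x² = 50.0132, β² = 50.0132/51.0132 = 0.980397, β = 0.990.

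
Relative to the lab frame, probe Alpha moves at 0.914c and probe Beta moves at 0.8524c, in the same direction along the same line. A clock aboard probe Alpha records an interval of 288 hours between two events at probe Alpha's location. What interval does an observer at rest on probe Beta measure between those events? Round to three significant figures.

300 hours

The velocity of probe Alpha relative to probe Beta is (0.914 − 0.8524)c / (1 − 0.914×0.8524) = 0.27885c; relative speed 0.27885c.
At |u| = 0.27885c, γ = (1 − 0.0777573)^(−1/2) = 1.0413.
The clock on probe Alpha records proper time, so probe Beta measures Δt = γΔτ = 1.0413 × 288 = 300 hours.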